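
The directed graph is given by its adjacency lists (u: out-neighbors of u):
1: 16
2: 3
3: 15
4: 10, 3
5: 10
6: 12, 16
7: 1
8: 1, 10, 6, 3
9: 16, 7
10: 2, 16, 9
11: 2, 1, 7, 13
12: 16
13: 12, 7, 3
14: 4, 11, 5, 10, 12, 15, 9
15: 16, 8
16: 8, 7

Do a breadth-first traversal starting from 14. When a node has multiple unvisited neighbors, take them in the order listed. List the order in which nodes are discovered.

Visit 14; enqueue 4, 11, 5, 10, 12, 15, 9 → queue [4, 11, 5, 10, 12, 15, 9]
Visit 4; enqueue 3 → queue [11, 5, 10, 12, 15, 9, 3]
Visit 11; enqueue 2, 1, 7, 13 → queue [5, 10, 12, 15, 9, 3, 2, 1, 7, 13]
Visit 5 → queue [10, 12, 15, 9, 3, 2, 1, 7, 13]
Visit 10; enqueue 16 → queue [12, 15, 9, 3, 2, 1, 7, 13, 16]
Visit 12 → queue [15, 9, 3, 2, 1, 7, 13, 16]
Visit 15; enqueue 8 → queue [9, 3, 2, 1, 7, 13, 16, 8]
Visit 9 → queue [3, 2, 1, 7, 13, 16, 8]
Visit 3 → queue [2, 1, 7, 13, 16, 8]
Visit 2 → queue [1, 7, 13, 16, 8]
Visit 1 → queue [7, 13, 16, 8]
Visit 7 → queue [13, 16, 8]
Visit 13 → queue [16, 8]
Visit 16 → queue [8]
Visit 8; enqueue 6 → queue [6]
Visit 6 → queue []

14, 4, 11, 5, 10, 12, 15, 9, 3, 2, 1, 7, 13, 16, 8, 6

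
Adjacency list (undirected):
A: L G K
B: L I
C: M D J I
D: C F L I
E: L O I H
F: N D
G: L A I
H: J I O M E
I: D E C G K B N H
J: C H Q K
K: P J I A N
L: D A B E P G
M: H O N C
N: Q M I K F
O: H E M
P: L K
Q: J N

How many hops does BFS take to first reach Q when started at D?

Level 0: D
Level 1: C, F, I, L
Level 2: A, B, E, G, H, J, K, M, N, P
Level 3: O, Q
Q first appears at level 3.

3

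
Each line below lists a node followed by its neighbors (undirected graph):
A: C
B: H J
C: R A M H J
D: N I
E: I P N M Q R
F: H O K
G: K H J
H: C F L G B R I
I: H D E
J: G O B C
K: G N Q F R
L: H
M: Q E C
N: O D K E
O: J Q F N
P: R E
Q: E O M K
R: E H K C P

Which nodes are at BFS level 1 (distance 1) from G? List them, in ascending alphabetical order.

H, J, K

Level 0: G
Level 1: H, J, K
Level 2: B, C, F, I, L, N, O, Q, R
Level 3: A, D, E, M, P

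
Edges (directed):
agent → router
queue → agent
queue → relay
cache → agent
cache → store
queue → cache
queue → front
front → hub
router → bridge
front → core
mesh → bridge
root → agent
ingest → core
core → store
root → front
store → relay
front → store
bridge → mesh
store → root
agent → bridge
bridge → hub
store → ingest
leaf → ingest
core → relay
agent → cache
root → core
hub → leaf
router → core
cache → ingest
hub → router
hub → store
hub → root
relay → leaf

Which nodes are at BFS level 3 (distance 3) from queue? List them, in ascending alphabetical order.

mesh, root

Level 0: queue
Level 1: agent, cache, front, relay
Level 2: bridge, core, hub, ingest, leaf, router, store
Level 3: mesh, root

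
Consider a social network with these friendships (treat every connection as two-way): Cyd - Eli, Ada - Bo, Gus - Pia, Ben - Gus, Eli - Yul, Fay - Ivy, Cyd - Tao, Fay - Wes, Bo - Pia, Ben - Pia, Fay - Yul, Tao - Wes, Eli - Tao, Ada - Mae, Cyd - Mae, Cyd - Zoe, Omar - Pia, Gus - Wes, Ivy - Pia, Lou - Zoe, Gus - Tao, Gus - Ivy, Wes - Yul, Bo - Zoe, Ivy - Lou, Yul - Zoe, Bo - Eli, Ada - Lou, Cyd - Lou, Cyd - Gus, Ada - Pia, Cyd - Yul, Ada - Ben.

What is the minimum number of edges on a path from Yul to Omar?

Level 0: Yul
Level 1: Cyd, Eli, Fay, Wes, Zoe
Level 2: Bo, Gus, Ivy, Lou, Mae, Tao
Level 3: Ada, Ben, Pia
Level 4: Omar
Omar first appears at level 4.

4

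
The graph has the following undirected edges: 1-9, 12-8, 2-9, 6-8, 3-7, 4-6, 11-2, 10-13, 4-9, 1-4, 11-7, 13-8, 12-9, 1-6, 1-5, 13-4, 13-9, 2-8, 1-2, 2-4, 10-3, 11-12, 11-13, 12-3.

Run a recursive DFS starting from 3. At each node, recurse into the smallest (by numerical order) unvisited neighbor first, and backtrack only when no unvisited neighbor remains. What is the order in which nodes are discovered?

3, 7, 11, 2, 1, 4, 6, 8, 12, 9, 13, 10, 5

Visit 3
3 → 7
7 → 11
11 → 2
2 → 1
1 → 4
4 → 6
6 → 8
8 → 12
12 → 9
9 → 13
13 → 10
1 → 5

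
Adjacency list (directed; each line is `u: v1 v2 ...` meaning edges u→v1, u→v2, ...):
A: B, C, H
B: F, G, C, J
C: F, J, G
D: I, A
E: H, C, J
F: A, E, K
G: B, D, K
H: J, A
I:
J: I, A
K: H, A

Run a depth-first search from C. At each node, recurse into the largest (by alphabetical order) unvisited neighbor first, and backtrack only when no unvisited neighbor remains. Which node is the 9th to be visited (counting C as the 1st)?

Visit C
C → J
J → I
J → A
A → H
A → B
B → G
G → K
G → D
B → F
F → E

Visit order: C, J, I, A, H, B, G, K, D, F, E

D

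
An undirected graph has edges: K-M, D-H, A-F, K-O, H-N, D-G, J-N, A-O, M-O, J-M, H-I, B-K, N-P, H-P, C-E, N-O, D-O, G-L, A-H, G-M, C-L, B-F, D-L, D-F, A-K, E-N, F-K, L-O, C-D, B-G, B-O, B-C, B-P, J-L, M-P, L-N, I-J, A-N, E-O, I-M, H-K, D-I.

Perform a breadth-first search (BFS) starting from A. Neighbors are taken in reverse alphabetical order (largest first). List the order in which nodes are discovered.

A O N K H F M L E D B P J I G C

Visit A; enqueue O, N, K, H, F → queue [O, N, K, H, F]
Visit O; enqueue M, L, E, D, B → queue [N, K, H, F, M, L, E, D, B]
Visit N; enqueue P, J → queue [K, H, F, M, L, E, D, B, P, J]
Visit K → queue [H, F, M, L, E, D, B, P, J]
Visit H; enqueue I → queue [F, M, L, E, D, B, P, J, I]
Visit F → queue [M, L, E, D, B, P, J, I]
Visit M; enqueue G → queue [L, E, D, B, P, J, I, G]
Visit L; enqueue C → queue [E, D, B, P, J, I, G, C]
Visit E → queue [D, B, P, J, I, G, C]
Visit D → queue [B, P, J, I, G, C]
Visit B → queue [P, J, I, G, C]
Visit P → queue [J, I, G, C]
Visit J → queue [I, G, C]
Visit I → queue [G, C]
Visit G → queue [C]
Visit C → queue []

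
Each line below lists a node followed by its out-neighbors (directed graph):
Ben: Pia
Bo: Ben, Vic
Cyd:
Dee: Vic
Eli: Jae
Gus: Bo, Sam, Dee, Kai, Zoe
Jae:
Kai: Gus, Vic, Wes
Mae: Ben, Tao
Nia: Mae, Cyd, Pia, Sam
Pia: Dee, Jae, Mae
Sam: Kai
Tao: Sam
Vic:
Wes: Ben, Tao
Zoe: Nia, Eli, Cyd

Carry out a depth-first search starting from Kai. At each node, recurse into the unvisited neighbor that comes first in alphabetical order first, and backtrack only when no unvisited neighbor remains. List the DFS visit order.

Visit Kai
Kai → Gus
Gus → Bo
Bo → Ben
Ben → Pia
Pia → Dee
Dee → Vic
Pia → Jae
Pia → Mae
Mae → Tao
Tao → Sam
Gus → Zoe
Zoe → Cyd
Zoe → Eli
Zoe → Nia
Kai → Wes

Kai, Gus, Bo, Ben, Pia, Dee, Vic, Jae, Mae, Tao, Sam, Zoe, Cyd, Eli, Nia, Wes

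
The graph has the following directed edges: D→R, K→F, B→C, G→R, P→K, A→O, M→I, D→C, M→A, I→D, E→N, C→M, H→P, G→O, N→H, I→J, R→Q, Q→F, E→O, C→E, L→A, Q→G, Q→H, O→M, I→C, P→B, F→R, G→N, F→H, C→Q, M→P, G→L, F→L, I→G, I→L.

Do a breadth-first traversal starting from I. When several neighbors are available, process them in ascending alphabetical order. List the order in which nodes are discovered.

Visit I; enqueue C, D, G, J, L → queue [C, D, G, J, L]
Visit C; enqueue E, M, Q → queue [D, G, J, L, E, M, Q]
Visit D; enqueue R → queue [G, J, L, E, M, Q, R]
Visit G; enqueue N, O → queue [J, L, E, M, Q, R, N, O]
Visit J → queue [L, E, M, Q, R, N, O]
Visit L; enqueue A → queue [E, M, Q, R, N, O, A]
Visit E → queue [M, Q, R, N, O, A]
Visit M; enqueue P → queue [Q, R, N, O, A, P]
Visit Q; enqueue F, H → queue [R, N, O, A, P, F, H]
Visit R → queue [N, O, A, P, F, H]
Visit N → queue [O, A, P, F, H]
Visit O → queue [A, P, F, H]
Visit A → queue [P, F, H]
Visit P; enqueue B, K → queue [F, H, B, K]
Visit F → queue [H, B, K]
Visit H → queue [B, K]
Visit B → queue [K]
Visit K → queue []

I -> C -> D -> G -> J -> L -> E -> M -> Q -> R -> N -> O -> A -> P -> F -> H -> B -> K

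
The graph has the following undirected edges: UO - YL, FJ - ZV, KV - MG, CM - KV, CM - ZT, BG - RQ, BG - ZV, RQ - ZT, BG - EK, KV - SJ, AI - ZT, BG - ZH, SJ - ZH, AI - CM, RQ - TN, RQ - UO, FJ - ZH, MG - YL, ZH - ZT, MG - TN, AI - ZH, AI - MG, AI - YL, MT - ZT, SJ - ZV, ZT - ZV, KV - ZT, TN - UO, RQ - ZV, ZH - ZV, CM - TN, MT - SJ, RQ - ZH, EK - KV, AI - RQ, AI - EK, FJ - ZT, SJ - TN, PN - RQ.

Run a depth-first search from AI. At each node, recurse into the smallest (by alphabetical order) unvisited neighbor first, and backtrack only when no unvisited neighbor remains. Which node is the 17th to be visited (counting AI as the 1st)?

Visit AI
AI → CM
CM → KV
KV → EK
EK → BG
BG → RQ
RQ → PN
RQ → TN
TN → MG
MG → YL
YL → UO
TN → SJ
SJ → MT
MT → ZT
ZT → FJ
FJ → ZH
ZH → ZV

Visit order: AI, CM, KV, EK, BG, RQ, PN, TN, MG, YL, UO, SJ, MT, ZT, FJ, ZH, ZV

ZV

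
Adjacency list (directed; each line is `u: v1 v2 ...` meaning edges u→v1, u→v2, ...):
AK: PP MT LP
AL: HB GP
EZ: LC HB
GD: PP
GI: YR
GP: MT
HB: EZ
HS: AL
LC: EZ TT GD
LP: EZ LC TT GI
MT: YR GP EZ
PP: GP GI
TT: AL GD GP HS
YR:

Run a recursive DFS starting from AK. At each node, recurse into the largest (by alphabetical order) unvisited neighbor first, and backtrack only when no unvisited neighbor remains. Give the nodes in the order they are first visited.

Visit AK
AK → PP
PP → GP
GP → MT
MT → YR
MT → EZ
EZ → LC
LC → TT
TT → HS
HS → AL
AL → HB
TT → GD
PP → GI
AK → LP

AK -> PP -> GP -> MT -> YR -> EZ -> LC -> TT -> HS -> AL -> HB -> GD -> GI -> LP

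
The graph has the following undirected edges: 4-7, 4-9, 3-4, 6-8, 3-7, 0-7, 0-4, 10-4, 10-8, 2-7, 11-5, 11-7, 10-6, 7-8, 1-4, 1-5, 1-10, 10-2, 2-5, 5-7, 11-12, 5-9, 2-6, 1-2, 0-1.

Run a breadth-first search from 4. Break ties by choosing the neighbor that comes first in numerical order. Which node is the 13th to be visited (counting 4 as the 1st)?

12

Visit 4; enqueue 0, 1, 3, 7, 9, 10 → queue [0, 1, 3, 7, 9, 10]
Visit 0 → queue [1, 3, 7, 9, 10]
Visit 1; enqueue 2, 5 → queue [3, 7, 9, 10, 2, 5]
Visit 3 → queue [7, 9, 10, 2, 5]
Visit 7; enqueue 8, 11 → queue [9, 10, 2, 5, 8, 11]
Visit 9 → queue [10, 2, 5, 8, 11]
Visit 10; enqueue 6 → queue [2, 5, 8, 11, 6]
Visit 2 → queue [5, 8, 11, 6]
Visit 5 → queue [8, 11, 6]
Visit 8 → queue [11, 6]
Visit 11; enqueue 12 → queue [6, 12]
Visit 6 → queue [12]
Visit 12 → queue []

Visit order: 4, 0, 1, 3, 7, 9, 10, 2, 5, 8, 11, 6, 12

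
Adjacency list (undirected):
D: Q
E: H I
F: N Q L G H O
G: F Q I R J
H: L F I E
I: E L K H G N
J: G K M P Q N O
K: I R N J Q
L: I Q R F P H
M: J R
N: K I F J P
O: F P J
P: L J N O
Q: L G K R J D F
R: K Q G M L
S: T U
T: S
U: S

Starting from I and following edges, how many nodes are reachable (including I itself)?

BFS from I visits: I, E, G, H, K, L, N, F, J, Q, R, P, O, M, D
Reachable nodes: 15 of 18 total.

15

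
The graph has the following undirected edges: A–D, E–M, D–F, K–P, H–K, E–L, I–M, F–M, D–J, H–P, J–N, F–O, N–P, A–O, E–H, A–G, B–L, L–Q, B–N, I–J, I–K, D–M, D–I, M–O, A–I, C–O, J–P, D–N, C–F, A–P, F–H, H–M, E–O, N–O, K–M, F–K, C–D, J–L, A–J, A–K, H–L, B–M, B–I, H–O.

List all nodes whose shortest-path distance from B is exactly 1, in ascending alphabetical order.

Level 0: B
Level 1: I, L, M, N
Level 2: A, D, E, F, H, J, K, O, P, Q
Level 3: C, G

I, L, M, N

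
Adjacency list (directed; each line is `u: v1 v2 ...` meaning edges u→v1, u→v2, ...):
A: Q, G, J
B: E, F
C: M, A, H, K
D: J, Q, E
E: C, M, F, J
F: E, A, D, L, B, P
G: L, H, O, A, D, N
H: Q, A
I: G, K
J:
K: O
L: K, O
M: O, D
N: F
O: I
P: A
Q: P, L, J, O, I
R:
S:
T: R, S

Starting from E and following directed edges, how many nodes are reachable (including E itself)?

BFS from E visits: E, C, M, F, J, A, H, K, O, D, L, B, P, Q, G, I, N
Reachable nodes: 17 of 20 total.

17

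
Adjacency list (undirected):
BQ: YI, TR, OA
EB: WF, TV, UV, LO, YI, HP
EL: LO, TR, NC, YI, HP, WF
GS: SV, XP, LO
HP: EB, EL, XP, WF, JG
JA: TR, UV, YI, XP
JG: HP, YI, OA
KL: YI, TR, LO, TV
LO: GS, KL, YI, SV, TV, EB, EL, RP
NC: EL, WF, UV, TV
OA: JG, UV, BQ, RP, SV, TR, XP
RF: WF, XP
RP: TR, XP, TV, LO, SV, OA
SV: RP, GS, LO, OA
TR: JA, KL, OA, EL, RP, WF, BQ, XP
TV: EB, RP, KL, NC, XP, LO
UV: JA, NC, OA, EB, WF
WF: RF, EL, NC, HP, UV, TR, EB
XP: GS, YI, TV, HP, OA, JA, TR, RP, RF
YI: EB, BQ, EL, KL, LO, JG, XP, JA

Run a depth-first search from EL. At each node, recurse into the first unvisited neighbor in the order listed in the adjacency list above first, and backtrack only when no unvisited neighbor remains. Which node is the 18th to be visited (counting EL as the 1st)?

JG

Visit EL
EL → LO
LO → GS
GS → SV
SV → RP
RP → TR
TR → JA
JA → UV
UV → NC
NC → WF
WF → RF
RF → XP
XP → YI
YI → EB
EB → TV
TV → KL
EB → HP
HP → JG
JG → OA
OA → BQ

Visit order: EL, LO, GS, SV, RP, TR, JA, UV, NC, WF, RF, XP, YI, EB, TV, KL, HP, JG, OA, BQ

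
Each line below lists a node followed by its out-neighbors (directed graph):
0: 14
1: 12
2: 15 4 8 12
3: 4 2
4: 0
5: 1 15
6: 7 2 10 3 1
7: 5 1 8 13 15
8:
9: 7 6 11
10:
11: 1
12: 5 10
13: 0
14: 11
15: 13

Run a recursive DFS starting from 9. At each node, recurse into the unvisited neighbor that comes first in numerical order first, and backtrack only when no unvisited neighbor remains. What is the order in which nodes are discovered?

Visit 9
9 → 6
6 → 1
1 → 12
12 → 5
5 → 15
15 → 13
13 → 0
0 → 14
14 → 11
12 → 10
6 → 2
2 → 4
2 → 8
6 → 3
6 → 7

9 6 1 12 5 15 13 0 14 11 10 2 4 8 3 7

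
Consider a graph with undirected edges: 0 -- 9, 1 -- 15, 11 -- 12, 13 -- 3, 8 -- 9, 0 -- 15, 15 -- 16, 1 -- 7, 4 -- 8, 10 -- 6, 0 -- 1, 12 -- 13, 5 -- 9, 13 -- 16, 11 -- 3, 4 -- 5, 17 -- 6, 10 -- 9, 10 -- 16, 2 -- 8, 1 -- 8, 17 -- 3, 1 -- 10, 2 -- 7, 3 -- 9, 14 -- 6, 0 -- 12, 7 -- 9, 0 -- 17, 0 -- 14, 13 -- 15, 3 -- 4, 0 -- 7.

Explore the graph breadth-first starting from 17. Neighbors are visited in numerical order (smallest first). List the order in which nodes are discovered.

Visit 17; enqueue 0, 3, 6 → queue [0, 3, 6]
Visit 0; enqueue 1, 7, 9, 12, 14, 15 → queue [3, 6, 1, 7, 9, 12, 14, 15]
Visit 3; enqueue 4, 11, 13 → queue [6, 1, 7, 9, 12, 14, 15, 4, 11, 13]
Visit 6; enqueue 10 → queue [1, 7, 9, 12, 14, 15, 4, 11, 13, 10]
Visit 1; enqueue 8 → queue [7, 9, 12, 14, 15, 4, 11, 13, 10, 8]
Visit 7; enqueue 2 → queue [9, 12, 14, 15, 4, 11, 13, 10, 8, 2]
Visit 9; enqueue 5 → queue [12, 14, 15, 4, 11, 13, 10, 8, 2, 5]
Visit 12 → queue [14, 15, 4, 11, 13, 10, 8, 2, 5]
Visit 14 → queue [15, 4, 11, 13, 10, 8, 2, 5]
Visit 15; enqueue 16 → queue [4, 11, 13, 10, 8, 2, 5, 16]
Visit 4 → queue [11, 13, 10, 8, 2, 5, 16]
Visit 11 → queue [13, 10, 8, 2, 5, 16]
Visit 13 → queue [10, 8, 2, 5, 16]
Visit 10 → queue [8, 2, 5, 16]
Visit 8 → queue [2, 5, 16]
Visit 2 → queue [5, 16]
Visit 5 → queue [16]
Visit 16 → queue []

17 → 0 → 3 → 6 → 1 → 7 → 9 → 12 → 14 → 15 → 4 → 11 → 13 → 10 → 8 → 2 → 5 → 16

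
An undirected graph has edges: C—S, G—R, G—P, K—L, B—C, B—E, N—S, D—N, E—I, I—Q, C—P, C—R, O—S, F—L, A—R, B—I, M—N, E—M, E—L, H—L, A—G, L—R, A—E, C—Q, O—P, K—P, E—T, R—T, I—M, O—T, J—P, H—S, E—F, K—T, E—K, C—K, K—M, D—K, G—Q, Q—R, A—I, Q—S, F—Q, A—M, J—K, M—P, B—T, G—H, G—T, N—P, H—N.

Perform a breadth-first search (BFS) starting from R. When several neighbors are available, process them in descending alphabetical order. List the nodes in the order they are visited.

Visit R; enqueue T, Q, L, G, C, A → queue [T, Q, L, G, C, A]
Visit T; enqueue O, K, E, B → queue [Q, L, G, C, A, O, K, E, B]
Visit Q; enqueue S, I, F → queue [L, G, C, A, O, K, E, B, S, I, F]
Visit L; enqueue H → queue [G, C, A, O, K, E, B, S, I, F, H]
Visit G; enqueue P → queue [C, A, O, K, E, B, S, I, F, H, P]
Visit C → queue [A, O, K, E, B, S, I, F, H, P]
Visit A; enqueue M → queue [O, K, E, B, S, I, F, H, P, M]
Visit O → queue [K, E, B, S, I, F, H, P, M]
Visit K; enqueue J, D → queue [E, B, S, I, F, H, P, M, J, D]
Visit E → queue [B, S, I, F, H, P, M, J, D]
Visit B → queue [S, I, F, H, P, M, J, D]
Visit S; enqueue N → queue [I, F, H, P, M, J, D, N]
Visit I → queue [F, H, P, M, J, D, N]
Visit F → queue [H, P, M, J, D, N]
Visit H → queue [P, M, J, D, N]
Visit P → queue [M, J, D, N]
Visit M → queue [J, D, N]
Visit J → queue [D, N]
Visit D → queue [N]
Visit N → queue []

R T Q L G C A O K E B S I F H P M J D N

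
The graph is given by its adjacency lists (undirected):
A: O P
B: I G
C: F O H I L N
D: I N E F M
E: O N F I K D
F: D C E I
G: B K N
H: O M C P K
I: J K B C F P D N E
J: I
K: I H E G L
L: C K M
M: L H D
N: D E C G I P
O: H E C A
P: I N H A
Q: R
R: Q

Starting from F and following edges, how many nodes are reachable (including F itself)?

BFS from F visits: F, D, C, E, I, N, M, O, H, L, K, J, B, P, G, A
Reachable nodes: 16 of 18 total.

16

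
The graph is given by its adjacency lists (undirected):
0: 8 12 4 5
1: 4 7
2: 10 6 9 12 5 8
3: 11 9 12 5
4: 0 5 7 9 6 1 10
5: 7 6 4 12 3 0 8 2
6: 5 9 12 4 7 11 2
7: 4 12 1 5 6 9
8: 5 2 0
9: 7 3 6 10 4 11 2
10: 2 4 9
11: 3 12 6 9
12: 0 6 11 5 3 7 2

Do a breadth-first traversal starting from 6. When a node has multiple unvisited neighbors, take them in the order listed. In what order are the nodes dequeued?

6 5 9 12 4 7 11 2 3 0 8 10 1

Visit 6; enqueue 5, 9, 12, 4, 7, 11, 2 → queue [5, 9, 12, 4, 7, 11, 2]
Visit 5; enqueue 3, 0, 8 → queue [9, 12, 4, 7, 11, 2, 3, 0, 8]
Visit 9; enqueue 10 → queue [12, 4, 7, 11, 2, 3, 0, 8, 10]
Visit 12 → queue [4, 7, 11, 2, 3, 0, 8, 10]
Visit 4; enqueue 1 → queue [7, 11, 2, 3, 0, 8, 10, 1]
Visit 7 → queue [11, 2, 3, 0, 8, 10, 1]
Visit 11 → queue [2, 3, 0, 8, 10, 1]
Visit 2 → queue [3, 0, 8, 10, 1]
Visit 3 → queue [0, 8, 10, 1]
Visit 0 → queue [8, 10, 1]
Visit 8 → queue [10, 1]
Visit 10 → queue [1]
Visit 1 → queue []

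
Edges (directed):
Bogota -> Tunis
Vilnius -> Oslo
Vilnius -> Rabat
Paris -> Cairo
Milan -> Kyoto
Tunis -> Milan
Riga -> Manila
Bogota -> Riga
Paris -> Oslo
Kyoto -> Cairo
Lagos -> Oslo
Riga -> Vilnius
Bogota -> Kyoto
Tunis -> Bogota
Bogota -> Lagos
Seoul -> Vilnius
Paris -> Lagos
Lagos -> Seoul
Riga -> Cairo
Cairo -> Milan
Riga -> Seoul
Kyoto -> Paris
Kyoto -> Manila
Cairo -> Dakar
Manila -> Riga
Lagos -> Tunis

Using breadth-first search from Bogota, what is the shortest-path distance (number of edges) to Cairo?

2

Level 0: Bogota
Level 1: Kyoto, Lagos, Riga, Tunis
Level 2: Cairo, Manila, Milan, Oslo, Paris, Seoul, Vilnius
Level 3: Dakar, Rabat
Cairo first appears at level 2.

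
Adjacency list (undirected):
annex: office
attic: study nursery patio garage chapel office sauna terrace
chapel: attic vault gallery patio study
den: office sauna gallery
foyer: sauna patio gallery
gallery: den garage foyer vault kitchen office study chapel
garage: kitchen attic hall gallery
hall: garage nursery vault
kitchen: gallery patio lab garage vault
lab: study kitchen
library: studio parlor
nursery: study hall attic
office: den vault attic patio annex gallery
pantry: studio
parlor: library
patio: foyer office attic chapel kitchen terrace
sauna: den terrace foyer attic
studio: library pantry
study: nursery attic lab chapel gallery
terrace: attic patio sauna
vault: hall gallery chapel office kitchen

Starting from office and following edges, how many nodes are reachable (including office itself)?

BFS from office visits: office, annex, attic, den, gallery, patio, vault, chapel, garage, nursery, sauna, study, terrace, foyer, kitchen, hall, lab
Reachable nodes: 17 of 21 total.

17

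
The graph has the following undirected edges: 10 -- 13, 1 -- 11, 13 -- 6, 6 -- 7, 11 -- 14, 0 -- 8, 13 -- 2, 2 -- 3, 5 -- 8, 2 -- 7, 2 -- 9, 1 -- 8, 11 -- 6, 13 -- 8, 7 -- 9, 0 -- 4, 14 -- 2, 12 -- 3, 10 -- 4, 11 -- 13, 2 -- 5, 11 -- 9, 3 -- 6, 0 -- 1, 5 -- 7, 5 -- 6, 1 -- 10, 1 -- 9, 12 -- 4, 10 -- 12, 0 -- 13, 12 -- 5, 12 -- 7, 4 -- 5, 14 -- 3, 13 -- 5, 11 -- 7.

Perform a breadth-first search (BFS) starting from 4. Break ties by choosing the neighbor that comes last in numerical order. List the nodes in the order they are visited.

Visit 4; enqueue 12, 10, 5, 0 → queue [12, 10, 5, 0]
Visit 12; enqueue 7, 3 → queue [10, 5, 0, 7, 3]
Visit 10; enqueue 13, 1 → queue [5, 0, 7, 3, 13, 1]
Visit 5; enqueue 8, 6, 2 → queue [0, 7, 3, 13, 1, 8, 6, 2]
Visit 0 → queue [7, 3, 13, 1, 8, 6, 2]
Visit 7; enqueue 11, 9 → queue [3, 13, 1, 8, 6, 2, 11, 9]
Visit 3; enqueue 14 → queue [13, 1, 8, 6, 2, 11, 9, 14]
Visit 13 → queue [1, 8, 6, 2, 11, 9, 14]
Visit 1 → queue [8, 6, 2, 11, 9, 14]
Visit 8 → queue [6, 2, 11, 9, 14]
Visit 6 → queue [2, 11, 9, 14]
Visit 2 → queue [11, 9, 14]
Visit 11 → queue [9, 14]
Visit 9 → queue [14]
Visit 14 → queue []

4 → 12 → 10 → 5 → 0 → 7 → 3 → 13 → 1 → 8 → 6 → 2 → 11 → 9 → 14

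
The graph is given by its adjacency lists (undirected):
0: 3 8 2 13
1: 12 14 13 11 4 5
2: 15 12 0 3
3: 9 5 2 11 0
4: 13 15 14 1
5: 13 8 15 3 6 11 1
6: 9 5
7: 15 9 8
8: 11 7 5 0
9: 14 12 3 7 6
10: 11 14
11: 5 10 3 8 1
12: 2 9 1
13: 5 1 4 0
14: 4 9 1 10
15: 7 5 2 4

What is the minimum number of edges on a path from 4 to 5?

2

Level 0: 4
Level 1: 1, 13, 14, 15
Level 2: 0, 2, 5, 7, 9, 10, 11, 12
Level 3: 3, 6, 8
5 first appears at level 2.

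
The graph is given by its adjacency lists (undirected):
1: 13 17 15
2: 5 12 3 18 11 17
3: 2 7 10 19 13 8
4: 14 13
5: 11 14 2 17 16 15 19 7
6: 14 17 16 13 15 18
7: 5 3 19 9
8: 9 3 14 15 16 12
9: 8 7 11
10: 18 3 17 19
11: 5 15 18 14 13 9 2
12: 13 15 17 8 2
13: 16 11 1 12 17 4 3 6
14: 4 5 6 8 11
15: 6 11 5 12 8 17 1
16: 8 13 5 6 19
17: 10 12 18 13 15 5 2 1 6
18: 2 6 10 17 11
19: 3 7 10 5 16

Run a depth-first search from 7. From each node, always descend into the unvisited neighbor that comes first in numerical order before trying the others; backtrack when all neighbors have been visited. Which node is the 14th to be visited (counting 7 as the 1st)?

4

Visit 7
7 → 3
3 → 2
2 → 5
5 → 11
11 → 9
9 → 8
8 → 12
12 → 13
13 → 1
1 → 15
15 → 6
6 → 14
14 → 4
6 → 16
16 → 19
19 → 10
10 → 17
17 → 18

Visit order: 7, 3, 2, 5, 11, 9, 8, 12, 13, 1, 15, 6, 14, 4, 16, 19, 10, 17, 18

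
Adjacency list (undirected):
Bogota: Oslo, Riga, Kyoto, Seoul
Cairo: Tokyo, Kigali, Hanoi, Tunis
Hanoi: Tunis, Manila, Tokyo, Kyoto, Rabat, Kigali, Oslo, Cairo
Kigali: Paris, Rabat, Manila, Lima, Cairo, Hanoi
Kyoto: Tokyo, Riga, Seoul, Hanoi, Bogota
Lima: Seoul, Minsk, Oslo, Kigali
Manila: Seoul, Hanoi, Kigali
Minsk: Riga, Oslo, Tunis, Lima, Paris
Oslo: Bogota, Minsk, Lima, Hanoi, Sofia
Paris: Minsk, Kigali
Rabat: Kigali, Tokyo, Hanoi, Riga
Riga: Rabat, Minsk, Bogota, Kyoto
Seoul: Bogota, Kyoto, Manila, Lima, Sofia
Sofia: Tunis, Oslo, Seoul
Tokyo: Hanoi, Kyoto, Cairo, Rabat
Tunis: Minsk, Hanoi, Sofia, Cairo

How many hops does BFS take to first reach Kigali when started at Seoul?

Level 0: Seoul
Level 1: Bogota, Kyoto, Lima, Manila, Sofia
Level 2: Hanoi, Kigali, Minsk, Oslo, Riga, Tokyo, Tunis
Level 3: Cairo, Paris, Rabat
Kigali first appears at level 2.

2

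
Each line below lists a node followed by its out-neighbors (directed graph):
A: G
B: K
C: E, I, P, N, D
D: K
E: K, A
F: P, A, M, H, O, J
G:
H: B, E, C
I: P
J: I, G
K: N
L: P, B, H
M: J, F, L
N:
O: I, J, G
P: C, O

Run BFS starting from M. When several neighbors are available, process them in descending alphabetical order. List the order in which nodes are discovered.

M -> L -> J -> F -> P -> H -> B -> I -> G -> O -> A -> C -> E -> K -> N -> D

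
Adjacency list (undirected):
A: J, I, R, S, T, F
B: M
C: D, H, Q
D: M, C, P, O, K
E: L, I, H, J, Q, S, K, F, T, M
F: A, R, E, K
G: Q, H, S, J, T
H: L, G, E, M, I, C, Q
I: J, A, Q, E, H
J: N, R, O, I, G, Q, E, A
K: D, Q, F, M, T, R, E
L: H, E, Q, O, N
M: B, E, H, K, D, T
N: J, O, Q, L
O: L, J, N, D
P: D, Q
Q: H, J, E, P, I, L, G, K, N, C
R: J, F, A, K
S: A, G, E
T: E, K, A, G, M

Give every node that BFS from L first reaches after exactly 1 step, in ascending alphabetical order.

Level 0: L
Level 1: E, H, N, O, Q
Level 2: C, D, F, G, I, J, K, M, P, S, T
Level 3: A, B, R

E, H, N, O, Q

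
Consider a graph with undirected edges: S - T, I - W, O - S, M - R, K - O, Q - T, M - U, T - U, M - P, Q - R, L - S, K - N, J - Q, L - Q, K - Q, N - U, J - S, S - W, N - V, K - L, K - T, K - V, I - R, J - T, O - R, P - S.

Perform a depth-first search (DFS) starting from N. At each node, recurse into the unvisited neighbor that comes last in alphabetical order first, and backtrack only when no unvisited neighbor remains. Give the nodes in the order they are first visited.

N V K T U M R Q L S W I P O J

Visit N
N → V
V → K
K → T
T → U
U → M
M → R
R → Q
Q → L
L → S
S → W
W → I
S → P
S → O
S → J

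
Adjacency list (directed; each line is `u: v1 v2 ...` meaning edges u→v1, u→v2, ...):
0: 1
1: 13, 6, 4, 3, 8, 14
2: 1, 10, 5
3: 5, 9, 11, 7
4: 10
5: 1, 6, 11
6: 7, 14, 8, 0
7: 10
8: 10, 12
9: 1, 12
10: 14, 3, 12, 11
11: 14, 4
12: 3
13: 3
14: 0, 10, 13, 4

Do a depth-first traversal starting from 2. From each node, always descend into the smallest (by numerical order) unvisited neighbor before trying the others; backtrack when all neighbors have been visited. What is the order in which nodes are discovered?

2, 1, 3, 5, 6, 0, 7, 10, 11, 4, 14, 13, 12, 8, 9

Visit 2
2 → 1
1 → 3
3 → 5
5 → 6
6 → 0
6 → 7
7 → 10
10 → 11
11 → 4
11 → 14
14 → 13
10 → 12
6 → 8
3 → 9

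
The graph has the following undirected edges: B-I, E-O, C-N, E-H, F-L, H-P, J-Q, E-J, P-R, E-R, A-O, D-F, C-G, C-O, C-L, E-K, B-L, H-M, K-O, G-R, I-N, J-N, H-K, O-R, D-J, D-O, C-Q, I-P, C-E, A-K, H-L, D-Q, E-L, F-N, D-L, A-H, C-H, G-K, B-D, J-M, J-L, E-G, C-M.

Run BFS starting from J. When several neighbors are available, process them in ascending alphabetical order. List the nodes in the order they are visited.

J, D, E, L, M, N, Q, B, F, O, C, G, H, K, R, I, A, P

Visit J; enqueue D, E, L, M, N, Q → queue [D, E, L, M, N, Q]
Visit D; enqueue B, F, O → queue [E, L, M, N, Q, B, F, O]
Visit E; enqueue C, G, H, K, R → queue [L, M, N, Q, B, F, O, C, G, H, K, R]
Visit L → queue [M, N, Q, B, F, O, C, G, H, K, R]
Visit M → queue [N, Q, B, F, O, C, G, H, K, R]
Visit N; enqueue I → queue [Q, B, F, O, C, G, H, K, R, I]
Visit Q → queue [B, F, O, C, G, H, K, R, I]
Visit B → queue [F, O, C, G, H, K, R, I]
Visit F → queue [O, C, G, H, K, R, I]
Visit O; enqueue A → queue [C, G, H, K, R, I, A]
Visit C → queue [G, H, K, R, I, A]
Visit G → queue [H, K, R, I, A]
Visit H; enqueue P → queue [K, R, I, A, P]
Visit K → queue [R, I, A, P]
Visit R → queue [I, A, P]
Visit I → queue [A, P]
Visit A → queue [P]
Visit P → queue []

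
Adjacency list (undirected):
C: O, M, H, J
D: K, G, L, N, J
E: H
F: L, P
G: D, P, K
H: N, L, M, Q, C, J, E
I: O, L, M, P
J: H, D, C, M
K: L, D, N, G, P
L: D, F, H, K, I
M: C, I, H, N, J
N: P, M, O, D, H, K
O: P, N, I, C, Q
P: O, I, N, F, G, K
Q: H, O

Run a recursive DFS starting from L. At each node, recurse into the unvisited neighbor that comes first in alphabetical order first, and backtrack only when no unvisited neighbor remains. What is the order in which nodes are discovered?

Visit L
L → D
D → G
G → K
K → N
N → H
H → C
C → J
J → M
M → I
I → O
O → P
P → F
O → Q
H → E

L D G K N H C J M I O P F Q E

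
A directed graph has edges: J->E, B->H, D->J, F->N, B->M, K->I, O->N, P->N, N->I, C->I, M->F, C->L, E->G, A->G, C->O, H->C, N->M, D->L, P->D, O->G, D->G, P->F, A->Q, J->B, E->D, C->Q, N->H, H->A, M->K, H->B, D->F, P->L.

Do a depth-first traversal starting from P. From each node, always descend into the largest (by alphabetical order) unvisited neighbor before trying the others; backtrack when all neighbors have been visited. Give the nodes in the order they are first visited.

Visit P
P → N
N → M
M → K
K → I
M → F
N → H
H → C
C → Q
C → O
O → G
C → L
H → B
H → A
P → D
D → J
J → E

P -> N -> M -> K -> I -> F -> H -> C -> Q -> O -> G -> L -> B -> A -> D -> J -> E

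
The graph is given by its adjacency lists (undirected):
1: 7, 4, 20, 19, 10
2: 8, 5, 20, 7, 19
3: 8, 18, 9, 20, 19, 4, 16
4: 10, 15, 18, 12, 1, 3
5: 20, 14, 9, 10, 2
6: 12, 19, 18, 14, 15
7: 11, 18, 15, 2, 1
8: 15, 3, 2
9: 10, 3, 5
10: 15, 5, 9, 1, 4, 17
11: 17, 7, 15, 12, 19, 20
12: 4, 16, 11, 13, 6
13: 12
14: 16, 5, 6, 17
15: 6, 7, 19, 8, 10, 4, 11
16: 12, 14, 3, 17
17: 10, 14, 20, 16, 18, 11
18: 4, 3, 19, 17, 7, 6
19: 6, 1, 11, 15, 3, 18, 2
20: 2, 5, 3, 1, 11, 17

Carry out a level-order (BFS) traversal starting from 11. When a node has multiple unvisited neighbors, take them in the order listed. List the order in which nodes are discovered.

Visit 11; enqueue 17, 7, 15, 12, 19, 20 → queue [17, 7, 15, 12, 19, 20]
Visit 17; enqueue 10, 14, 16, 18 → queue [7, 15, 12, 19, 20, 10, 14, 16, 18]
Visit 7; enqueue 2, 1 → queue [15, 12, 19, 20, 10, 14, 16, 18, 2, 1]
Visit 15; enqueue 6, 8, 4 → queue [12, 19, 20, 10, 14, 16, 18, 2, 1, 6, 8, 4]
Visit 12; enqueue 13 → queue [19, 20, 10, 14, 16, 18, 2, 1, 6, 8, 4, 13]
Visit 19; enqueue 3 → queue [20, 10, 14, 16, 18, 2, 1, 6, 8, 4, 13, 3]
Visit 20; enqueue 5 → queue [10, 14, 16, 18, 2, 1, 6, 8, 4, 13, 3, 5]
Visit 10; enqueue 9 → queue [14, 16, 18, 2, 1, 6, 8, 4, 13, 3, 5, 9]
Visit 14 → queue [16, 18, 2, 1, 6, 8, 4, 13, 3, 5, 9]
Visit 16 → queue [18, 2, 1, 6, 8, 4, 13, 3, 5, 9]
Visit 18 → queue [2, 1, 6, 8, 4, 13, 3, 5, 9]
Visit 2 → queue [1, 6, 8, 4, 13, 3, 5, 9]
Visit 1 → queue [6, 8, 4, 13, 3, 5, 9]
Visit 6 → queue [8, 4, 13, 3, 5, 9]
Visit 8 → queue [4, 13, 3, 5, 9]
Visit 4 → queue [13, 3, 5, 9]
Visit 13 → queue [3, 5, 9]
Visit 3 → queue [5, 9]
Visit 5 → queue [9]
Visit 9 → queue []

11 -> 17 -> 7 -> 15 -> 12 -> 19 -> 20 -> 10 -> 14 -> 16 -> 18 -> 2 -> 1 -> 6 -> 8 -> 4 -> 13 -> 3 -> 5 -> 9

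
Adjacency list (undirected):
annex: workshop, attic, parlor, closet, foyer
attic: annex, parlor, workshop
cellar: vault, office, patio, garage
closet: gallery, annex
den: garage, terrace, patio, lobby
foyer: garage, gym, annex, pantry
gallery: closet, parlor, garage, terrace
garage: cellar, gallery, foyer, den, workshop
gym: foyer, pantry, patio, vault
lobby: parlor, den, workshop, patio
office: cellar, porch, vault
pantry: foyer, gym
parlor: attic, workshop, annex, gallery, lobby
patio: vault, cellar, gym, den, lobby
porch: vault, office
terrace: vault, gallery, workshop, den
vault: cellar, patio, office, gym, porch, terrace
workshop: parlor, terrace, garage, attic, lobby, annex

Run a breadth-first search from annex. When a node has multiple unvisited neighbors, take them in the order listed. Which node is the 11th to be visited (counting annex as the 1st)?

Visit annex; enqueue workshop, attic, parlor, closet, foyer → queue [workshop, attic, parlor, closet, foyer]
Visit workshop; enqueue terrace, garage, lobby → queue [attic, parlor, closet, foyer, terrace, garage, lobby]
Visit attic → queue [parlor, closet, foyer, terrace, garage, lobby]
Visit parlor; enqueue gallery → queue [closet, foyer, terrace, garage, lobby, gallery]
Visit closet → queue [foyer, terrace, garage, lobby, gallery]
Visit foyer; enqueue gym, pantry → queue [terrace, garage, lobby, gallery, gym, pantry]
Visit terrace; enqueue vault, den → queue [garage, lobby, gallery, gym, pantry, vault, den]
Visit garage; enqueue cellar → queue [lobby, gallery, gym, pantry, vault, den, cellar]
Visit lobby; enqueue patio → queue [gallery, gym, pantry, vault, den, cellar, patio]
Visit gallery → queue [gym, pantry, vault, den, cellar, patio]
Visit gym → queue [pantry, vault, den, cellar, patio]
Visit pantry → queue [vault, den, cellar, patio]
Visit vault; enqueue office, porch → queue [den, cellar, patio, office, porch]
Visit den → queue [cellar, patio, office, porch]
Visit cellar → queue [patio, office, porch]
Visit patio → queue [office, porch]
Visit office → queue [porch]
Visit porch → queue []

Visit order: annex, workshop, attic, parlor, closet, foyer, terrace, garage, lobby, gallery, gym, pantry, vault, den, cellar, patio, office, porch

gym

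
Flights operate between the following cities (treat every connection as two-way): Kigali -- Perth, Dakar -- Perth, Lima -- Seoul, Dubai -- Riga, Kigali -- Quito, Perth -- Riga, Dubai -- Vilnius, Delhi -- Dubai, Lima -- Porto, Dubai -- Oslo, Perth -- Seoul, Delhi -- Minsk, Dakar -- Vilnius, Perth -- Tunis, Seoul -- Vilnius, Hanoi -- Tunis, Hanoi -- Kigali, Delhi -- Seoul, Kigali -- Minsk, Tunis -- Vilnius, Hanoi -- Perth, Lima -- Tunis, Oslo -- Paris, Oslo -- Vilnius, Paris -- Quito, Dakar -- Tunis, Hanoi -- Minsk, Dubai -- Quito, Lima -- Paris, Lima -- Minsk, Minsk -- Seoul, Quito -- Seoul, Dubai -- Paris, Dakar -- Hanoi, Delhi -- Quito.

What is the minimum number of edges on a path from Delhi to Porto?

Level 0: Delhi
Level 1: Dubai, Minsk, Quito, Seoul
Level 2: Hanoi, Kigali, Lima, Oslo, Paris, Perth, Riga, Vilnius
Level 3: Dakar, Porto, Tunis
Porto first appears at level 3.

3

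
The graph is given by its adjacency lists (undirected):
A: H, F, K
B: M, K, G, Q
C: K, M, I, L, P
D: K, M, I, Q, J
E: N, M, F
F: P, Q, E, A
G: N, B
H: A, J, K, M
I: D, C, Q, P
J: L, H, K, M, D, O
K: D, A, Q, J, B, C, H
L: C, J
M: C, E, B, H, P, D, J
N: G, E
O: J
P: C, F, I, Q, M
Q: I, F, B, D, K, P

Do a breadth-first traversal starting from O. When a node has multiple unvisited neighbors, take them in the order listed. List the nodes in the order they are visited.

O J L H K M D C A Q B E P I F G N

Visit O; enqueue J → queue [J]
Visit J; enqueue L, H, K, M, D → queue [L, H, K, M, D]
Visit L; enqueue C → queue [H, K, M, D, C]
Visit H; enqueue A → queue [K, M, D, C, A]
Visit K; enqueue Q, B → queue [M, D, C, A, Q, B]
Visit M; enqueue E, P → queue [D, C, A, Q, B, E, P]
Visit D; enqueue I → queue [C, A, Q, B, E, P, I]
Visit C → queue [A, Q, B, E, P, I]
Visit A; enqueue F → queue [Q, B, E, P, I, F]
Visit Q → queue [B, E, P, I, F]
Visit B; enqueue G → queue [E, P, I, F, G]
Visit E; enqueue N → queue [P, I, F, G, N]
Visit P → queue [I, F, G, N]
Visit I → queue [F, G, N]
Visit F → queue [G, N]
Visit G → queue [N]
Visit N → queue []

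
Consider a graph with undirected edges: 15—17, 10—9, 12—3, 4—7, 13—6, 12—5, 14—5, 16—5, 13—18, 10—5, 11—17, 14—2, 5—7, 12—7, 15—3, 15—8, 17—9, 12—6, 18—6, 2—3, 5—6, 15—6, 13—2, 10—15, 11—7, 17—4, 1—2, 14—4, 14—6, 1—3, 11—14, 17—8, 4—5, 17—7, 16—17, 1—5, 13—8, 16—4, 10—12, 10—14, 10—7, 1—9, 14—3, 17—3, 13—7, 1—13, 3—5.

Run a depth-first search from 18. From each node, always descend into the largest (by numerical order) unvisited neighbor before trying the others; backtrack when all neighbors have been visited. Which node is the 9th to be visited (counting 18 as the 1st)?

Visit 18
18 → 13
13 → 8
8 → 17
17 → 16
16 → 5
5 → 14
14 → 11
11 → 7
7 → 12
12 → 10
10 → 15
15 → 6
15 → 3
3 → 2
2 → 1
1 → 9
7 → 4

Visit order: 18, 13, 8, 17, 16, 5, 14, 11, 7, 12, 10, 15, 6, 3, 2, 1, 9, 4

7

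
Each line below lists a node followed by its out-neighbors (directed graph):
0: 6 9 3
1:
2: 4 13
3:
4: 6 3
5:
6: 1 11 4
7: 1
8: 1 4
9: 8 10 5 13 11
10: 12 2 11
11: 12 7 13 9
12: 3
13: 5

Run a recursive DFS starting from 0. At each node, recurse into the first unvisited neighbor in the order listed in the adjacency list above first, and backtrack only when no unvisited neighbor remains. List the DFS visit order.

0 → 6 → 1 → 11 → 12 → 3 → 7 → 13 → 5 → 9 → 8 → 4 → 10 → 2

Visit 0
0 → 6
6 → 1
6 → 11
11 → 12
12 → 3
11 → 7
11 → 13
13 → 5
11 → 9
9 → 8
8 → 4
9 → 10
10 → 2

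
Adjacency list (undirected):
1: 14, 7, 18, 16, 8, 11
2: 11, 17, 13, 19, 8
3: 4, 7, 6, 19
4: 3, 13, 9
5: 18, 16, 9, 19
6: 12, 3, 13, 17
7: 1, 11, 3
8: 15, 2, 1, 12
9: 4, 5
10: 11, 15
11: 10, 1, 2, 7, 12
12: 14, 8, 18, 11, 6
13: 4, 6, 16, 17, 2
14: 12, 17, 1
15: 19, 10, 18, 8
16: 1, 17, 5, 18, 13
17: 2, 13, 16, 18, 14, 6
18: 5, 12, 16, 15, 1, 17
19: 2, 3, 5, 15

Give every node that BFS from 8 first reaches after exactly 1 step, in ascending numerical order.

Level 0: 8
Level 1: 1, 2, 12, 15
Level 2: 6, 7, 10, 11, 13, 14, 16, 17, 18, 19
Level 3: 3, 4, 5
Level 4: 9

1, 2, 12, 15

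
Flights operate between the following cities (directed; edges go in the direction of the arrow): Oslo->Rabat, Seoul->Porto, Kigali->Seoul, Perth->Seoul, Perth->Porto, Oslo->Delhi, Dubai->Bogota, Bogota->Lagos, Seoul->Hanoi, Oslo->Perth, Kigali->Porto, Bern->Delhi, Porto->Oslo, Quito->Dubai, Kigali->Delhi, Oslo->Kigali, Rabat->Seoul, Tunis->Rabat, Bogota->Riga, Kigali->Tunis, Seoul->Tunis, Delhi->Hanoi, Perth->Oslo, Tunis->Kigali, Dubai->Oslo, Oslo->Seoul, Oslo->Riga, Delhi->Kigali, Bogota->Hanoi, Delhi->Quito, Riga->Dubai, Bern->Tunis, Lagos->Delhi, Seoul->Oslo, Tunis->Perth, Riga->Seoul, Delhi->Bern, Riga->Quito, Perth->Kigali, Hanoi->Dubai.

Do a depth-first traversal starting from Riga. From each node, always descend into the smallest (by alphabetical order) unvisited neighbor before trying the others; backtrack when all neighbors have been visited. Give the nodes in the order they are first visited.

Visit Riga
Riga → Dubai
Dubai → Bogota
Bogota → Hanoi
Bogota → Lagos
Lagos → Delhi
Delhi → Bern
Bern → Tunis
Tunis → Kigali
Kigali → Porto
Porto → Oslo
Oslo → Perth
Perth → Seoul
Oslo → Rabat
Delhi → Quito

Riga, Dubai, Bogota, Hanoi, Lagos, Delhi, Bern, Tunis, Kigali, Porto, Oslo, Perth, Seoul, Rabat, Quito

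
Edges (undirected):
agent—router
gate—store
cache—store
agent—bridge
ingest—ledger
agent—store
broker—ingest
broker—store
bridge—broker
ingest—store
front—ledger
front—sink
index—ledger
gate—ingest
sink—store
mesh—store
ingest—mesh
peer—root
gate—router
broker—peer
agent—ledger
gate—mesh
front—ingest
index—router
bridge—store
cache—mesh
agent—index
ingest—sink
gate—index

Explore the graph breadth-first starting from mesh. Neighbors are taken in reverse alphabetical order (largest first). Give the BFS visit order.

mesh, store, ingest, gate, cache, sink, broker, bridge, agent, ledger, front, router, index, peer, root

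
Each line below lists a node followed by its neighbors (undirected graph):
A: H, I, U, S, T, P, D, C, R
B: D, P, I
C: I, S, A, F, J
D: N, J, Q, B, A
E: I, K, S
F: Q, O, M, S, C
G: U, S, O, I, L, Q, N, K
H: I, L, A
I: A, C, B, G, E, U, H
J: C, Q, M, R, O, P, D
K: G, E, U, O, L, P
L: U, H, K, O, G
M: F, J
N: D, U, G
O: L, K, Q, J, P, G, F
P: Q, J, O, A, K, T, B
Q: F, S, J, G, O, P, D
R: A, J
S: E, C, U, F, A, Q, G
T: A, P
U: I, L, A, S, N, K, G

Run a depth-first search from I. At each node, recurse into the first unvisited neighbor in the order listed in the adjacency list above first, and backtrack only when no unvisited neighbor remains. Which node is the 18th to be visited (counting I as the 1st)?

Visit I
I → A
A → H
H → L
L → U
U → S
S → E
E → K
K → G
G → O
O → Q
Q → F
F → M
M → J
J → C
J → R
J → P
P → T
P → B
B → D
D → N

Visit order: I, A, H, L, U, S, E, K, G, O, Q, F, M, J, C, R, P, T, B, D, N

T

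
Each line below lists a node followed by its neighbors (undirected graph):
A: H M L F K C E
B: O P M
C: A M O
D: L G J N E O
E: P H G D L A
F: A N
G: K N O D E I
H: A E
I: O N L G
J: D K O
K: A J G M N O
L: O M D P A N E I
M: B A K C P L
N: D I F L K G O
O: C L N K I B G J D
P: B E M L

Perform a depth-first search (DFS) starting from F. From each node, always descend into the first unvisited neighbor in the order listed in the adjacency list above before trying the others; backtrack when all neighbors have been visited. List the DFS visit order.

F → A → H → E → P → B → O → C → M → K → J → D → L → N → I → G

Visit F
F → A
A → H
H → E
E → P
P → B
B → O
O → C
C → M
M → K
K → J
J → D
D → L
L → N
N → I
I → G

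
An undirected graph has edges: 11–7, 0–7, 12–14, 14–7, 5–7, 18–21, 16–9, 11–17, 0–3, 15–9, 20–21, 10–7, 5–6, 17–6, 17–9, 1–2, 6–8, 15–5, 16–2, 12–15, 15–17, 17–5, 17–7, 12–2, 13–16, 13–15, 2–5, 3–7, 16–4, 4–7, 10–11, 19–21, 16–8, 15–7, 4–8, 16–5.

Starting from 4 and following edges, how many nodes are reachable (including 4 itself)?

18

BFS from 4 visits: 4, 7, 8, 16, 0, 3, 5, 10, 11, 14, 15, 17, 6, 2, 9, 13, 12, 1
Reachable nodes: 18 of 22 total.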